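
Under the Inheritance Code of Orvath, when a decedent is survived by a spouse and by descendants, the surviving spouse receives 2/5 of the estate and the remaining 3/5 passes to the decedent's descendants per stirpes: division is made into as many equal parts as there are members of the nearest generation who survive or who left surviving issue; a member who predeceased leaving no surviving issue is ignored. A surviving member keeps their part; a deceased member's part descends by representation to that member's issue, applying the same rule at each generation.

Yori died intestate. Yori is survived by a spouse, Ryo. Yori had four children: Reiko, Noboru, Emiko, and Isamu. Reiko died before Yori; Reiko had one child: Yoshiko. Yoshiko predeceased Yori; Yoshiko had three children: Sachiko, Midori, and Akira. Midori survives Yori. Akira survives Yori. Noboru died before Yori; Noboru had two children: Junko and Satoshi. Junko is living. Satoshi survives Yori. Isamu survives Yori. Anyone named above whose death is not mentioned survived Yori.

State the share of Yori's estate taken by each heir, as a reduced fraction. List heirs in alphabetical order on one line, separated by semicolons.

Ryo, as surviving spouse, takes 2/5.
The remaining 3/5 passes to Yori's descendants per stirpes.
The 3/5 is divided into 4 equal shares of 3/20 among Reiko, Noboru, Emiko, Isamu.
Reiko predeceased; the 3/20 allotted to Reiko's branch passes to Reiko's issue by representation.
Yoshiko's line is the sole branch at this level, so the full 3/20 passes to Yoshiko's issue by representation.
The 3/20 is divided into 3 equal shares of 1/20 among Sachiko, Midori, Akira.
Sachiko is living and takes 1/20.
Midori is living and takes 1/20.
Akira is living and takes 1/20.
Noboru predeceased; the 3/20 allotted to Noboru's branch passes to Noboru's issue by representation.
The 3/20 is divided into 2 equal shares of 3/40 among Junko, Satoshi.
Junko is living and takes 3/40.
Satoshi is living and takes 3/40.
Emiko is living and takes 3/20.
Isamu is living and takes 3/20.

Akira 1/20; Emiko 3/20; Isamu 3/20; Junko 3/40; Midori 1/20; Ryo 2/5; Sachiko 1/20; Satoshi 3/40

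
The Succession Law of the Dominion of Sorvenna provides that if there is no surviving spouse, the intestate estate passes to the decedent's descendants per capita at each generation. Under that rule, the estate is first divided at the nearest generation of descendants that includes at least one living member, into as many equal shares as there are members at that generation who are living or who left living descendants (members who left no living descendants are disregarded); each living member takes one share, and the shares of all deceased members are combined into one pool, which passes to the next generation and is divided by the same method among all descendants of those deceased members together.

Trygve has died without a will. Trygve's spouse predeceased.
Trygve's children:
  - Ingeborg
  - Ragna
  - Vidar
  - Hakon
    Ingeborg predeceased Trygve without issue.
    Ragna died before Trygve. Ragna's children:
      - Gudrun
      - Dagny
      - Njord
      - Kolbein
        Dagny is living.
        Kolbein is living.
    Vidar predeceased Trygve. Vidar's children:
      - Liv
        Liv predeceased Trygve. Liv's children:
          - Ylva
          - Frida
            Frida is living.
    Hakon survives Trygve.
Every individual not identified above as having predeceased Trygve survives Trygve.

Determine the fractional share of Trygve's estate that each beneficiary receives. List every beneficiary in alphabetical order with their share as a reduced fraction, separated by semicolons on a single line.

There is no surviving spouse, so the entire estate passes to Trygve's descendants per capita at each generation.
At generation 1 (Ragna, Vidar, Hakon) there are 3 shares of (1)/3 = 1/3 each.
Living: Hakon — each takes 1/3.
Deceased: Ragna and Vidar. Their combined 2/3 is pooled and carried to generation 2.
At generation 2 (Gudrun, Dagny, Njord, Kolbein, Liv) there are 5 shares of (2/3)/5 = 2/15 each.
Living: Gudrun, Dagny, Njord, and Kolbein — each takes 2/15.
Deceased: Liv. That 2/15 share is carried to generation 3.
At generation 3 (Ylva, Frida) there are 2 shares of (2/15)/2 = 1/15 each.
Living: Ylva and Frida — each takes 1/15.

Dagny 2/15; Frida 1/15; Gudrun 2/15; Hakon 1/3; Kolbein 2/15; Njord 2/15; Ylva 1/15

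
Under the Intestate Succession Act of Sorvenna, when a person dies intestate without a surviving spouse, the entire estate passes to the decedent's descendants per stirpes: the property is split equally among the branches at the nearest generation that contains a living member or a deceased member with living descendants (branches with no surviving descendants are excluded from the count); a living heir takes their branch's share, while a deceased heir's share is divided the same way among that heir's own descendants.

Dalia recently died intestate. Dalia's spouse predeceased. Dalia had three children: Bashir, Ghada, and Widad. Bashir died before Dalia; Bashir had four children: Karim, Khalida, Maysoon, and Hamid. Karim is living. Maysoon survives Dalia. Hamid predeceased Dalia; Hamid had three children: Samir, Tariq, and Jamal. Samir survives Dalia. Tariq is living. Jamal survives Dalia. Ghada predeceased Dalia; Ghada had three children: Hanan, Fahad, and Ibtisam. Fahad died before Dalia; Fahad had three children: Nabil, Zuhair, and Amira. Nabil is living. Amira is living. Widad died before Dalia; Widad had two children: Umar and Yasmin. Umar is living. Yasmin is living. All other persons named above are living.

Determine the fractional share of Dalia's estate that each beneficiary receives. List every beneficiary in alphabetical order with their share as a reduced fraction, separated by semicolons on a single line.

Amira 1/27; Hanan 1/9; Ibtisam 1/9; Jamal 1/36; Karim 1/12; Khalida 1/12; Maysoon 1/12; Nabil 1/27; Samir 1/36; Tariq 1/36; Umar 1/6; Yasmin 1/6; Zuhair 1/27

There is no surviving spouse, so the entire estate passes to Dalia's descendants per stirpes.
The estate is divided into 3 equal shares of 1/3 among Bashir, Ghada, Widad.
Bashir predeceased; the 1/3 allotted to Bashir's branch passes to Bashir's issue by representation.
The 1/3 is divided into 4 equal shares of 1/12 among Karim, Khalida, Maysoon, Hamid.
Karim is living and takes 1/12.
Khalida is living and takes 1/12.
Maysoon is living and takes 1/12.
Hamid predeceased; the 1/12 allotted to Hamid's branch passes to Hamid's issue by representation.
The 1/12 is divided into 3 equal shares of 1/36 among Samir, Tariq, Jamal.
Samir is living and takes 1/36.
Tariq is living and takes 1/36.
Jamal is living and takes 1/36.
Ghada predeceased; the 1/3 allotted to Ghada's branch passes to Ghada's issue by representation.
The 1/3 is divided into 3 equal shares of 1/9 among Hanan, Fahad, Ibtisam.
Hanan is living and takes 1/9.
Fahad predeceased; the 1/9 allotted to Fahad's branch passes to Fahad's issue by representation.
The 1/9 is divided into 3 equal shares of 1/27 among Nabil, Zuhair, Amira.
Nabil is living and takes 1/27.
Zuhair is living and takes 1/27.
Amira is living and takes 1/27.
Ibtisam is living and takes 1/9.
Widad predeceased; the 1/3 allotted to Widad's branch passes to Widad's issue by representation.
The 1/3 is divided into 2 equal shares of 1/6 among Umar, Yasmin.
Umar is living and takes 1/6.
Yasmin is living and takes 1/6.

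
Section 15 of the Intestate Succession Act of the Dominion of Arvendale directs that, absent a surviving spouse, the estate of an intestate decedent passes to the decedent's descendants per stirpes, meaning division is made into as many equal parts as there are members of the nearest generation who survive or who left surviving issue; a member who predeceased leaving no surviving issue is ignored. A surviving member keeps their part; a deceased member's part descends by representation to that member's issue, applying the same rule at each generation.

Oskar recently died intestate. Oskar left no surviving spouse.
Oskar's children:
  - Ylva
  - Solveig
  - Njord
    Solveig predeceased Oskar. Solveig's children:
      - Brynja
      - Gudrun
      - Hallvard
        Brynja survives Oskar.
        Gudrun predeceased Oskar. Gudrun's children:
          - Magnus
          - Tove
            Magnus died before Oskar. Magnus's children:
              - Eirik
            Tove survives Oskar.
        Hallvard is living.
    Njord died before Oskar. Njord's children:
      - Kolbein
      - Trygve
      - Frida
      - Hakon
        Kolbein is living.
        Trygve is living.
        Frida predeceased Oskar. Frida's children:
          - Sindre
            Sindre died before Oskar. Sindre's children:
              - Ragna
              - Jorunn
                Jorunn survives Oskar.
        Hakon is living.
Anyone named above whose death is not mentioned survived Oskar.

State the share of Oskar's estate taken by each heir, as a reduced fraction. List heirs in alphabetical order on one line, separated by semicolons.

Brynja 1/9; Eirik 1/18; Hakon 1/12; Hallvard 1/9; Jorunn 1/24; Kolbein 1/12; Ragna 1/24; Tove 1/18; Trygve 1/12; Ylva 1/3

There is no surviving spouse, so the entire estate passes to Oskar's descendants per stirpes.
The estate is divided into 3 equal shares of 1/3 among Ylva, Solveig, Njord.
Ylva is living and takes 1/3.
Solveig predeceased; the 1/3 allotted to Solveig's branch passes to Solveig's issue by representation.
The 1/3 is divided into 3 equal shares of 1/9 among Brynja, Gudrun, Hallvard.
Brynja is living and takes 1/9.
Gudrun predeceased; the 1/9 allotted to Gudrun's branch passes to Gudrun's issue by representation.
The 1/9 is divided into 2 equal shares of 1/18 among Magnus, Tove.
Magnus predeceased; the 1/18 allotted to Magnus's branch passes to Magnus's issue by representation.
Eirik is the sole taker at this level and receives the full 1/18.
Tove is living and takes 1/18.
Hallvard is living and takes 1/9.
Njord predeceased; the 1/3 allotted to Njord's branch passes to Njord's issue by representation.
The 1/3 is divided into 4 equal shares of 1/12 among Kolbein, Trygve, Frida, Hakon.
Kolbein is living and takes 1/12.
Trygve is living and takes 1/12.
Frida predeceased; the 1/12 allotted to Frida's branch passes to Frida's issue by representation.
Sindre's line is the sole branch at this level, so the full 1/12 passes to Sindre's issue by representation.
The 1/12 is divided into 2 equal shares of 1/24 among Ragna, Jorunn.
Ragna is living and takes 1/24.
Jorunn is living and takes 1/24.
Hakon is living and takes 1/12.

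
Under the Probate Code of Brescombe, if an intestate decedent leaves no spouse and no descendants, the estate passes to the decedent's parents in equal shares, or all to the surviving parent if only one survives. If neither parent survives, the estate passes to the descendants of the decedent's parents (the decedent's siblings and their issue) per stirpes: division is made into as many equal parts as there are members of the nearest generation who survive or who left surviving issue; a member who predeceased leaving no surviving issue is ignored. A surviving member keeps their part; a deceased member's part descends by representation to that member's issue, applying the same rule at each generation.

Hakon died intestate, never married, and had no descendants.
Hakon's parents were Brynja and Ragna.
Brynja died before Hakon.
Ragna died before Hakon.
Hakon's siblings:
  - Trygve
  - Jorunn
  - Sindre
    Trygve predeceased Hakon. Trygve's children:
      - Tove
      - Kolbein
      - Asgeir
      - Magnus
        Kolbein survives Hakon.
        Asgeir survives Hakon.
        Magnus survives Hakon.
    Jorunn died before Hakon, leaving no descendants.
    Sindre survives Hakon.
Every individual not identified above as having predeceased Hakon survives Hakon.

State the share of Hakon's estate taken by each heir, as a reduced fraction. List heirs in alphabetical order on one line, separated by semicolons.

Asgeir 1/8; Kolbein 1/8; Magnus 1/8; Sindre 1/2; Tove 1/8

Neither parent survives and there are no descendants, so the estate passes to Hakon's siblings and their issue per stirpes.
Jorunn left no surviving issue, so that branch lapses and is disregarded.
The estate is divided into 2 equal shares of 1/2 among Trygve, Sindre.
Trygve predeceased; the 1/2 allotted to Trygve's branch passes to Trygve's issue by representation.
The 1/2 is divided into 4 equal shares of 1/8 among Tove, Kolbein, Asgeir, Magnus.
Tove is living and takes 1/8.
Kolbein is living and takes 1/8.
Asgeir is living and takes 1/8.
Magnus is living and takes 1/8.
Sindre is living and takes 1/2.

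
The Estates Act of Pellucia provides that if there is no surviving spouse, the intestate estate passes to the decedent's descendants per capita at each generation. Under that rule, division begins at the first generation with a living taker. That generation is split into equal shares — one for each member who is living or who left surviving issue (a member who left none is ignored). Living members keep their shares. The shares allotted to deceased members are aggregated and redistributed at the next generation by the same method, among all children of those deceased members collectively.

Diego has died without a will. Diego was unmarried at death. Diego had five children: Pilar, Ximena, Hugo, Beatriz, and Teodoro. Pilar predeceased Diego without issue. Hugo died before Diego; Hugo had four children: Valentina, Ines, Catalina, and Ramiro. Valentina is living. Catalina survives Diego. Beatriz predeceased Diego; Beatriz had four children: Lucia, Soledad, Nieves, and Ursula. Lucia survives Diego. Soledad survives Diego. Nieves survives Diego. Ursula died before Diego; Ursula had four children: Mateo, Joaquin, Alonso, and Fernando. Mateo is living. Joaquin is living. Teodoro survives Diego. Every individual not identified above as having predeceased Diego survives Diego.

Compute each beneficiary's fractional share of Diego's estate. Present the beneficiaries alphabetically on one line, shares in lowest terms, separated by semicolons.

There is no surviving spouse, so the entire estate passes to Diego's descendants per capita at each generation.
At generation 1 (Ximena, Hugo, Beatriz, Teodoro) there are 4 shares of (1)/4 = 1/4 each.
Living: Ximena and Teodoro — each takes 1/4.
Deceased: Hugo and Beatriz. Their combined 1/2 is pooled and carried to generation 2.
At generation 2 (Valentina, Ines, Catalina, Ramiro, Lucia, Soledad, Nieves, Ursula) there are 8 shares of (1/2)/8 = 1/16 each.
Living: Valentina, Ines, Catalina, Ramiro, Lucia, Soledad, and Nieves — each takes 1/16.
Deceased: Ursula. That 1/16 share is carried to generation 3.
At generation 3 (Mateo, Joaquin, Alonso, Fernando) there are 4 shares of (1/16)/4 = 1/64 each.
Living: Mateo, Joaquin, Alonso, and Fernando — each takes 1/64.

Alonso 1/64; Catalina 1/16; Fernando 1/64; Ines 1/16; Joaquin 1/64; Lucia 1/16; Mateo 1/64; Nieves 1/16; Ramiro 1/16; Soledad 1/16; Teodoro 1/4; Valentina 1/16; Ximena 1/4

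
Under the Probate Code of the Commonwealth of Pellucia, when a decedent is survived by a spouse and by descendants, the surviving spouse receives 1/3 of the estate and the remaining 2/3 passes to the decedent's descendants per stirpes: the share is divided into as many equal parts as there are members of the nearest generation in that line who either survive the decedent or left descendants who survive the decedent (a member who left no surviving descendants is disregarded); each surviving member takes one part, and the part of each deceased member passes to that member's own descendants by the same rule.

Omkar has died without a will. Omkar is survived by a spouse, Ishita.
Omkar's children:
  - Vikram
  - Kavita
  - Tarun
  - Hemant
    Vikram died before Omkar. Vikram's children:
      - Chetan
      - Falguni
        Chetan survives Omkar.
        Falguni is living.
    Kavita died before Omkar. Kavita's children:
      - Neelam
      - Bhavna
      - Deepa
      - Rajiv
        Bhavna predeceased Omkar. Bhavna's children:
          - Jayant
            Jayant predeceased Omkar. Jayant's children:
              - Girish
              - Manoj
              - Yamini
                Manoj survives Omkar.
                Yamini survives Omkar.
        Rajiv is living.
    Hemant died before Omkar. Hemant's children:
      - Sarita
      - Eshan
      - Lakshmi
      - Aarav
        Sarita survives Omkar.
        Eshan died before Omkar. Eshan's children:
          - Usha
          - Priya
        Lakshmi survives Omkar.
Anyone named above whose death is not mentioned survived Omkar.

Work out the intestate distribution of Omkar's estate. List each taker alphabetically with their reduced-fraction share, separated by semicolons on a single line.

Aarav 1/24; Chetan 1/12; Deepa 1/24; Falguni 1/12; Girish 1/72; Ishita 1/3; Lakshmi 1/24; Manoj 1/72; Neelam 1/24; Priya 1/48; Rajiv 1/24; Sarita 1/24; Tarun 1/6; Usha 1/48; Yamini 1/72

Ishita, as surviving spouse, takes 1/3.
The remaining 2/3 passes to Omkar's descendants per stirpes.
The 2/3 is divided into 4 equal shares of 1/6 among Vikram, Kavita, Tarun, Hemant.
Vikram predeceased; the 1/6 allotted to Vikram's branch passes to Vikram's issue by representation.
The 1/6 is divided into 2 equal shares of 1/12 among Chetan, Falguni.
Chetan is living and takes 1/12.
Falguni is living and takes 1/12.
Kavita predeceased; the 1/6 allotted to Kavita's branch passes to Kavita's issue by representation.
The 1/6 is divided into 4 equal shares of 1/24 among Neelam, Bhavna, Deepa, Rajiv.
Neelam is living and takes 1/24.
Bhavna predeceased; the 1/24 allotted to Bhavna's branch passes to Bhavna's issue by representation.
Jayant's line is the sole branch at this level, so the full 1/24 passes to Jayant's issue by representation.
The 1/24 is divided into 3 equal shares of 1/72 among Girish, Manoj, Yamini.
Girish is living and takes 1/72.
Manoj is living and takes 1/72.
Yamini is living and takes 1/72.
Deepa is living and takes 1/24.
Rajiv is living and takes 1/24.
Tarun is living and takes 1/6.
Hemant predeceased; the 1/6 allotted to Hemant's branch passes to Hemant's issue by representation.
The 1/6 is divided into 4 equal shares of 1/24 among Sarita, Eshan, Lakshmi, Aarav.
Sarita is living and takes 1/24.
Eshan predeceased; the 1/24 allotted to Eshan's branch passes to Eshan's issue by representation.
The 1/24 is divided into 2 equal shares of 1/48 among Usha, Priya.
Usha is living and takes 1/48.
Priya is living and takes 1/48.
Lakshmi is living and takes 1/24.
Aarav is living and takes 1/24.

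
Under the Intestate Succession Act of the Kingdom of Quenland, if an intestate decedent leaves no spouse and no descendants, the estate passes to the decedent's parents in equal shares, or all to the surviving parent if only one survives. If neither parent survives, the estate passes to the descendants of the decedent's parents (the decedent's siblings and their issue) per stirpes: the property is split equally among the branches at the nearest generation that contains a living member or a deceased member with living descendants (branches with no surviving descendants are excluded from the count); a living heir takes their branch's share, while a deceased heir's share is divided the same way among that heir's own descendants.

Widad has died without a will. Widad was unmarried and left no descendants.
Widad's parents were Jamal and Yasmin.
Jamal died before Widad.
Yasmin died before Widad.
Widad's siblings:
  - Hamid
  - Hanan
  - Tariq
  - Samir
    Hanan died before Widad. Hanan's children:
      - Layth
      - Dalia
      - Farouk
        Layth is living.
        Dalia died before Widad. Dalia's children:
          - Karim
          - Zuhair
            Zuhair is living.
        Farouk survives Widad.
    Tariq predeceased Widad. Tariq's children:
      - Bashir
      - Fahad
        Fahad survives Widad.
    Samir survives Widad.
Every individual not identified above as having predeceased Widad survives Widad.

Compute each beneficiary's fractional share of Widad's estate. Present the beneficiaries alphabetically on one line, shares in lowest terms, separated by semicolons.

Bashir 1/8; Fahad 1/8; Farouk 1/12; Hamid 1/4; Karim 1/24; Layth 1/12; Samir 1/4; Zuhair 1/24

Neither parent survives and there are no descendants, so the estate passes to Widad's siblings and their issue per stirpes.
The estate is divided into 4 equal shares of 1/4 among Hamid, Hanan, Tariq, Samir.
Hamid is living and takes 1/4.
Hanan predeceased; the 1/4 allotted to Hanan's branch passes to Hanan's issue by representation.
The 1/4 is divided into 3 equal shares of 1/12 among Layth, Dalia, Farouk.
Layth is living and takes 1/12.
Dalia predeceased; the 1/12 allotted to Dalia's branch passes to Dalia's issue by representation.
The 1/12 is divided into 2 equal shares of 1/24 among Karim, Zuhair.
Karim is living and takes 1/24.
Zuhair is living and takes 1/24.
Farouk is living and takes 1/12.
Tariq predeceased; the 1/4 allotted to Tariq's branch passes to Tariq's issue by representation.
The 1/4 is divided into 2 equal shares of 1/8 among Bashir, Fahad.
Bashir is living and takes 1/8.
Fahad is living and takes 1/8.
Samir is living and takes 1/4.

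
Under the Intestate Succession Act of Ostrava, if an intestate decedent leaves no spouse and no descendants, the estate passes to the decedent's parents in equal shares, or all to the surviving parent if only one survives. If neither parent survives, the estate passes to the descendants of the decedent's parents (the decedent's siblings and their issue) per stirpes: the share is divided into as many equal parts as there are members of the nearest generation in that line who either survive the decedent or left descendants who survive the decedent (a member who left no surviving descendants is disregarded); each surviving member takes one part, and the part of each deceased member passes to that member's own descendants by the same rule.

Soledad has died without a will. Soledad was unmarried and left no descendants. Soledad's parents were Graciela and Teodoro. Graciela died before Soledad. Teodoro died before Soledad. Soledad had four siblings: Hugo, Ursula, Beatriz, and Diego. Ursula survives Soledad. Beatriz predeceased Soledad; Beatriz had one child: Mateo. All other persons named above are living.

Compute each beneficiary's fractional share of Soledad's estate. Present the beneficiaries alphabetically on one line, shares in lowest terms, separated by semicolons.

Diego 1/4; Hugo 1/4; Mateo 1/4; Ursula 1/4

Neither parent survives and there are no descendants, so the estate passes to Soledad's siblings and their issue per stirpes.
The estate is divided into 4 equal shares of 1/4 among Hugo, Ursula, Beatriz, Diego.
Hugo is living and takes 1/4.
Ursula is living and takes 1/4.
Beatriz predeceased; the 1/4 allotted to Beatriz's branch passes to Beatriz's issue by representation.
Mateo is the sole taker at this level and receives the full 1/4.
Diego is living and takes 1/4.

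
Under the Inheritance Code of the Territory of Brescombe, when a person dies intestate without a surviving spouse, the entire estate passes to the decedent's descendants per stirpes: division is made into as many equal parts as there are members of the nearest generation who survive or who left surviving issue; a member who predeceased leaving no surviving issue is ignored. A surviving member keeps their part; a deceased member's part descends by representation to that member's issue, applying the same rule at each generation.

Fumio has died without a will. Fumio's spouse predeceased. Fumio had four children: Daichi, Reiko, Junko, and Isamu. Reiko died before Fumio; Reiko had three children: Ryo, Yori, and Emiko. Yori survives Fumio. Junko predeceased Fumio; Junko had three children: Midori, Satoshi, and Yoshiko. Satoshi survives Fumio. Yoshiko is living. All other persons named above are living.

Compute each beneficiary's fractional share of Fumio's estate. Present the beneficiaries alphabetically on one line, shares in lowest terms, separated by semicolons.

There is no surviving spouse, so the entire estate passes to Fumio's descendants per stirpes.
The estate is divided into 4 equal shares of 1/4 among Daichi, Reiko, Junko, Isamu.
Daichi is living and takes 1/4.
Reiko predeceased; the 1/4 allotted to Reiko's branch passes to Reiko's issue by representation.
The 1/4 is divided into 3 equal shares of 1/12 among Ryo, Yori, Emiko.
Ryo is living and takes 1/12.
Yori is living and takes 1/12.
Emiko is living and takes 1/12.
Junko predeceased; the 1/4 allotted to Junko's branch passes to Junko's issue by representation.
The 1/4 is divided into 3 equal shares of 1/12 among Midori, Satoshi, Yoshiko.
Midori is living and takes 1/12.
Satoshi is living and takes 1/12.
Yoshiko is living and takes 1/12.
Isamu is living and takes 1/4.

Daichi 1/4; Emiko 1/12; Isamu 1/4; Midori 1/12; Ryo 1/12; Satoshi 1/12; Yori 1/12; Yoshiko 1/12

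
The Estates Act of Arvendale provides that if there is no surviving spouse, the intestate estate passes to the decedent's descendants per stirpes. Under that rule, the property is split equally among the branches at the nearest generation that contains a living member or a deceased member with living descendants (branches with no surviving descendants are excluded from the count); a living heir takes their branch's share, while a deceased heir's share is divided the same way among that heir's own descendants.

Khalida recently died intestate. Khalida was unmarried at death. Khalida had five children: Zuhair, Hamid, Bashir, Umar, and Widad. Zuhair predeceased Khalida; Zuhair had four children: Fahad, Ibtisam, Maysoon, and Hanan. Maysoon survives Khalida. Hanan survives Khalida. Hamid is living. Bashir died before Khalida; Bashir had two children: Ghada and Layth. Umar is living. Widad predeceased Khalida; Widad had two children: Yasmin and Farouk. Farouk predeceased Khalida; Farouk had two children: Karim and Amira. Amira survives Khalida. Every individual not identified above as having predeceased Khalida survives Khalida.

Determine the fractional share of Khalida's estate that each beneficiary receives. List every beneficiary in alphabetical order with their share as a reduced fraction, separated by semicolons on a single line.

There is no surviving spouse, so the entire estate passes to Khalida's descendants per stirpes.
The estate is divided into 5 equal shares of 1/5 among Zuhair, Hamid, Bashir, Umar, Widad.
Zuhair predeceased; the 1/5 allotted to Zuhair's branch passes to Zuhair's issue by representation.
The 1/5 is divided into 4 equal shares of 1/20 among Fahad, Ibtisam, Maysoon, Hanan.
Fahad is living and takes 1/20.
Ibtisam is living and takes 1/20.
Maysoon is living and takes 1/20.
Hanan is living and takes 1/20.
Hamid is living and takes 1/5.
Bashir predeceased; the 1/5 allotted to Bashir's branch passes to Bashir's issue by representation.
The 1/5 is divided into 2 equal shares of 1/10 among Ghada, Layth.
Ghada is living and takes 1/10.
Layth is living and takes 1/10.
Umar is living and takes 1/5.
Widad predeceased; the 1/5 allotted to Widad's branch passes to Widad's issue by representation.
The 1/5 is divided into 2 equal shares of 1/10 among Yasmin, Farouk.
Yasmin is living and takes 1/10.
Farouk predeceased; the 1/10 allotted to Farouk's branch passes to Farouk's issue by representation.
The 1/10 is divided into 2 equal shares of 1/20 among Karim, Amira.
Karim is living and takes 1/20.
Amira is living and takes 1/20.

Amira 1/20; Fahad 1/20; Ghada 1/10; Hamid 1/5; Hanan 1/20; Ibtisam 1/20; Karim 1/20; Layth 1/10; Maysoon 1/20; Umar 1/5; Yasmin 1/10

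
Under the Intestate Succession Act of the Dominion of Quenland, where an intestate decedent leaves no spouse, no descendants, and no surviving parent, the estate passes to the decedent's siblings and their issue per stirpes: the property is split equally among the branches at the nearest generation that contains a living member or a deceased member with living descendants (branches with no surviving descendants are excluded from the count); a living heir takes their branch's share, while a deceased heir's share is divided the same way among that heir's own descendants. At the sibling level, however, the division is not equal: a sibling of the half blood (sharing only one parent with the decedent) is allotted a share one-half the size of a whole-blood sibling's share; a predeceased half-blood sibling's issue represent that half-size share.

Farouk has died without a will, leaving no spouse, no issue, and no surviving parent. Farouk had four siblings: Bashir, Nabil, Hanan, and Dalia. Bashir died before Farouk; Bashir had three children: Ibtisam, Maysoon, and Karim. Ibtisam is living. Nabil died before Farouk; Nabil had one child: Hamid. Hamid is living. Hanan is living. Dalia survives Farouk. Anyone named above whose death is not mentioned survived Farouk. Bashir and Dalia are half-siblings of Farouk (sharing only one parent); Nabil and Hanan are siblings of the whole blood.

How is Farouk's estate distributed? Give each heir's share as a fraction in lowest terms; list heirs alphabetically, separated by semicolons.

No spouse, descendants, or parent survives, so the estate passes to Farouk's siblings per stirpes.
Half-blood siblings count for one-half the weight of whole-blood siblings at the initial division.
Dividing 1 in proportion to weights (total weight 3): Bashir (weight 1/2) → 1/6; Nabil (weight 1) → 1/3; Hanan (weight 1) → 1/3; Dalia (weight 1/2) → 1/6.
Bashir predeceased; the 1/6 allotted to Bashir's branch passes to Bashir's issue by representation.
The 1/6 is divided into 3 equal shares of 1/18 among Ibtisam, Maysoon, Karim.
Ibtisam is living and takes 1/18.
Maysoon is living and takes 1/18.
Karim is living and takes 1/18.
Nabil predeceased; the 1/3 allotted to Nabil's branch passes to Nabil's issue by representation.
Hamid is the sole taker at this level and receives the full 1/3.
Hanan is living and takes 1/3.
Dalia is living and takes 1/6.

Dalia 1/6; Hamid 1/3; Hanan 1/3; Ibtisam 1/18; Karim 1/18; Maysoon 1/18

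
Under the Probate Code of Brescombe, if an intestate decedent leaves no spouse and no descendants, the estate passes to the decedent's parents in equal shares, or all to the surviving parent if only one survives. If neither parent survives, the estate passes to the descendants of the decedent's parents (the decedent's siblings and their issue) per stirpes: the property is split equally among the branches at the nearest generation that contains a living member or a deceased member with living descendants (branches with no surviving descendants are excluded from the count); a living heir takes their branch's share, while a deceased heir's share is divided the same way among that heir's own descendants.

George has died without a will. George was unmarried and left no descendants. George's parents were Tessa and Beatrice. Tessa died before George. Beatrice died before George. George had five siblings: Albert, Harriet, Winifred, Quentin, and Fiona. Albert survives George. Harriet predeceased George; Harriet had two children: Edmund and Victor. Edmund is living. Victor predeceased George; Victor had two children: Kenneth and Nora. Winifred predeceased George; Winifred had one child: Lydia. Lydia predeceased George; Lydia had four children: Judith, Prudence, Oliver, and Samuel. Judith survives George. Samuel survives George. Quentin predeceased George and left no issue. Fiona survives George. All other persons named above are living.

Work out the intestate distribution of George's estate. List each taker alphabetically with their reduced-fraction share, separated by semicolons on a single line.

Neither parent survives and there are no descendants, so the estate passes to George's siblings and their issue per stirpes.
Quentin left no surviving issue, so that branch lapses and is disregarded.
The estate is divided into 4 equal shares of 1/4 among Albert, Harriet, Winifred, Fiona.
Albert is living and takes 1/4.
Harriet predeceased; the 1/4 allotted to Harriet's branch passes to Harriet's issue by representation.
The 1/4 is divided into 2 equal shares of 1/8 among Edmund, Victor.
Edmund is living and takes 1/8.
Victor predeceased; the 1/8 allotted to Victor's branch passes to Victor's issue by representation.
The 1/8 is divided into 2 equal shares of 1/16 among Kenneth, Nora.
Kenneth is living and takes 1/16.
Nora is living and takes 1/16.
Winifred predeceased; the 1/4 allotted to Winifred's branch passes to Winifred's issue by representation.
Lydia's line is the sole branch at this level, so the full 1/4 passes to Lydia's issue by representation.
The 1/4 is divided into 4 equal shares of 1/16 among Judith, Prudence, Oliver, Samuel.
Judith is living and takes 1/16.
Prudence is living and takes 1/16.
Oliver is living and takes 1/16.
Samuel is living and takes 1/16.
Fiona is living and takes 1/4.

Albert 1/4; Edmund 1/8; Fiona 1/4; Judith 1/16; Kenneth 1/16; Nora 1/16; Oliver 1/16; Prudence 1/16; Samuel 1/16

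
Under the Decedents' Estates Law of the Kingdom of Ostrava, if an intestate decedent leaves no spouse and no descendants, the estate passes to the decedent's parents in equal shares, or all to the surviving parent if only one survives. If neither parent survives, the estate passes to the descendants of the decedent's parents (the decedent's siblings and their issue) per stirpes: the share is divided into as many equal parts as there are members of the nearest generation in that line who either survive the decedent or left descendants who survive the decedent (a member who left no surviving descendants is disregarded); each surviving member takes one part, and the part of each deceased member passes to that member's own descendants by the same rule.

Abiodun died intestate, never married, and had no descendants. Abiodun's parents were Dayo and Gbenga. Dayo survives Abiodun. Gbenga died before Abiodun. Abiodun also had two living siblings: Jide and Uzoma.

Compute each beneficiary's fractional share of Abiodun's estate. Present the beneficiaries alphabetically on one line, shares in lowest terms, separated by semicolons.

Only one parent, Dayo, survives, so Dayo takes the entire estate. The siblings take nothing because a surviving parent has priority.

Dayo 1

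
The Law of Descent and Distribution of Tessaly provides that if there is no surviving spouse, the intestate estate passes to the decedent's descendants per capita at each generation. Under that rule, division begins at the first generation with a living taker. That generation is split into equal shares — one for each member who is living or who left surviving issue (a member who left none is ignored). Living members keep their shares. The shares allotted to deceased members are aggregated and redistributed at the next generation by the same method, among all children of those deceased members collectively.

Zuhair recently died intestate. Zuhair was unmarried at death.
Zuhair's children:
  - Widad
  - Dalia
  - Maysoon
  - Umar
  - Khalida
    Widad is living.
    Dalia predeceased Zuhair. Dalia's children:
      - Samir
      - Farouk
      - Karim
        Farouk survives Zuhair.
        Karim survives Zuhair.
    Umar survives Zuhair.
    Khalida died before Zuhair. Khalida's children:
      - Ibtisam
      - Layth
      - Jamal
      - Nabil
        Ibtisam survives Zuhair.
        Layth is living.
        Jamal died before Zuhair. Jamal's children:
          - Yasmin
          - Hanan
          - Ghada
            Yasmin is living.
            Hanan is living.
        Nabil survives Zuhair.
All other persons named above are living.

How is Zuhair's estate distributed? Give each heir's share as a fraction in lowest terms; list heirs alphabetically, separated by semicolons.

There is no surviving spouse, so the entire estate passes to Zuhair's descendants per capita at each generation.
At generation 1 (Widad, Dalia, Maysoon, Umar, Khalida) there are 5 shares of (1)/5 = 1/5 each.
Living: Widad, Maysoon, and Umar — each takes 1/5.
Deceased: Dalia and Khalida. Their combined 2/5 is pooled and carried to generation 2.
At generation 2 (Samir, Farouk, Karim, Ibtisam, Layth, Jamal, Nabil) there are 7 shares of (2/5)/7 = 2/35 each.
Living: Samir, Farouk, Karim, Ibtisam, Layth, and Nabil — each takes 2/35.
Deceased: Jamal. That 2/35 share is carried to generation 3.
At generation 3 (Yasmin, Hanan, Ghada) there are 3 shares of (2/35)/3 = 2/105 each.
Living: Yasmin, Hanan, and Ghada — each takes 2/105.

Farouk 2/35; Ghada 2/105; Hanan 2/105; Ibtisam 2/35; Karim 2/35; Layth 2/35; Maysoon 1/5; Nabil 2/35; Samir 2/35; Umar 1/5; Widad 1/5; Yasmin 2/105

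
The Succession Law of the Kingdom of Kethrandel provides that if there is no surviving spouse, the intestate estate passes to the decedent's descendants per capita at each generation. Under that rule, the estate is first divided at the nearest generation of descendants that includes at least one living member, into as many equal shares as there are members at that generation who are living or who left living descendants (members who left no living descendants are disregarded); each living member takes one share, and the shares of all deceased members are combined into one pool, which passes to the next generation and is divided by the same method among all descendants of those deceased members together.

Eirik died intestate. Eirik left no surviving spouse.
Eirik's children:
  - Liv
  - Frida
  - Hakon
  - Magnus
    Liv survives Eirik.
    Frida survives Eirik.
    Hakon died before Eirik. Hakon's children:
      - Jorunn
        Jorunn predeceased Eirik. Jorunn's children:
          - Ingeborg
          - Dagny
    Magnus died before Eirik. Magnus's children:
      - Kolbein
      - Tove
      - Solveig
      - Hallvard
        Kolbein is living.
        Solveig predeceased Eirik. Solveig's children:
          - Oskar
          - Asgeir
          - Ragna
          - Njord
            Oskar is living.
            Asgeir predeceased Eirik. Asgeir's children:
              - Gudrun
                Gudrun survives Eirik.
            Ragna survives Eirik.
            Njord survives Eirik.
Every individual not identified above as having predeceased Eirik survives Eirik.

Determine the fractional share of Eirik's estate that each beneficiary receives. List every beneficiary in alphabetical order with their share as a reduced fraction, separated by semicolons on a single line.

Dagny 1/30; Frida 1/4; Gudrun 1/30; Hallvard 1/10; Ingeborg 1/30; Kolbein 1/10; Liv 1/4; Njord 1/30; Oskar 1/30; Ragna 1/30; Tove 1/10

There is no surviving spouse, so the entire estate passes to Eirik's descendants per capita at each generation.
At generation 1 (Liv, Frida, Hakon, Magnus) there are 4 shares of (1)/4 = 1/4 each.
Living: Liv and Frida — each takes 1/4.
Deceased: Hakon and Magnus. Their combined 1/2 is pooled and carried to generation 2.
At generation 2 (Jorunn, Kolbein, Tove, Solveig, Hallvard) there are 5 shares of (1/2)/5 = 1/10 each.
Living: Kolbein, Tove, and Hallvard — each takes 1/10.
Deceased: Jorunn and Solveig. Their combined 1/5 is pooled and carried to generation 3.
At generation 3 (Ingeborg, Dagny, Oskar, Asgeir, Ragna, Njord) there are 6 shares of (1/5)/6 = 1/30 each.
Living: Ingeborg, Dagny, Oskar, Ragna, and Njord — each takes 1/30.
Deceased: Asgeir. That 1/30 share is carried to generation 4.
At generation 4 (Gudrun) there are 1 shares of (1/30)/1 = 1/30 each.
Living: Gudrun — each takes 1/30.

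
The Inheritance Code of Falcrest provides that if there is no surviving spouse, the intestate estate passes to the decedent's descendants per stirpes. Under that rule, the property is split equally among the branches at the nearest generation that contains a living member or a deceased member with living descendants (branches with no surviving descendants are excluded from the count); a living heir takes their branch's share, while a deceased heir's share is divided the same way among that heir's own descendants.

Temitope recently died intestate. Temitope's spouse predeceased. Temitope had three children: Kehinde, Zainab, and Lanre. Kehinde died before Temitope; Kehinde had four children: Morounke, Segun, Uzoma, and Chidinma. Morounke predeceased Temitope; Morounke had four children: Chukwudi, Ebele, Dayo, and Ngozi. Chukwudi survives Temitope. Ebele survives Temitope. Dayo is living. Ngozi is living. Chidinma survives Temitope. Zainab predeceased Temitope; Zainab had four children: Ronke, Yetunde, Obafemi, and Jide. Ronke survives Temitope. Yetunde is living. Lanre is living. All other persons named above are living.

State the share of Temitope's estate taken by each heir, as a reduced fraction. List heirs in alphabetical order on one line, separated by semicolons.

There is no surviving spouse, so the entire estate passes to Temitope's descendants per stirpes.
The estate is divided into 3 equal shares of 1/3 among Kehinde, Zainab, Lanre.
Kehinde predeceased; the 1/3 allotted to Kehinde's branch passes to Kehinde's issue by representation.
The 1/3 is divided into 4 equal shares of 1/12 among Morounke, Segun, Uzoma, Chidinma.
Morounke predeceased; the 1/12 allotted to Morounke's branch passes to Morounke's issue by representation.
The 1/12 is divided into 4 equal shares of 1/48 among Chukwudi, Ebele, Dayo, Ngozi.
Chukwudi is living and takes 1/48.
Ebele is living and takes 1/48.
Dayo is living and takes 1/48.
Ngozi is living and takes 1/48.
Segun is living and takes 1/12.
Uzoma is living and takes 1/12.
Chidinma is living and takes 1/12.
Zainab predeceased; the 1/3 allotted to Zainab's branch passes to Zainab's issue by representation.
The 1/3 is divided into 4 equal shares of 1/12 among Ronke, Yetunde, Obafemi, Jide.
Ronke is living and takes 1/12.
Yetunde is living and takes 1/12.
Obafemi is living and takes 1/12.
Jide is living and takes 1/12.
Lanre is living and takes 1/3.

Chidinma 1/12; Chukwudi 1/48; Dayo 1/48; Ebele 1/48; Jide 1/12; Lanre 1/3; Ngozi 1/48; Obafemi 1/12; Ronke 1/12; Segun 1/12; Uzoma 1/12; Yetunde 1/12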